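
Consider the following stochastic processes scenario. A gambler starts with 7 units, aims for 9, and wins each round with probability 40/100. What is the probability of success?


Gambler's ruin formula:
r = q/p = 0.6000/0.4000 = 1.5000
P(win) = (1 - r^i)/(1 - r^N)
= (1 - 1.5000^7)/(1 - 1.5000^9)
= 0.4296

0.4296


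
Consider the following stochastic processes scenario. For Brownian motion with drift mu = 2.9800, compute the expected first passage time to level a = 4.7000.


Expected first passage time = a/mu
= 4.7000/2.9800
= 1.5772

1.5772


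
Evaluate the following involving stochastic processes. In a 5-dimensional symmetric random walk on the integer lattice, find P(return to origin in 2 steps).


P(return in 2 steps) = P(reverse first step) = 1/(2d)
= 1/10
= 0.1000

0.1000


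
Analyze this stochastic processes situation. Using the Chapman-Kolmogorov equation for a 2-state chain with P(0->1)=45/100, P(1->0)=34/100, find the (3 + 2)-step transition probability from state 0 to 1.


P^5 = P^3 * P^2
Computing via matrix multiplication of the transition matrix.
Entry (0,1) of P^5 = 0.5694

0.5694


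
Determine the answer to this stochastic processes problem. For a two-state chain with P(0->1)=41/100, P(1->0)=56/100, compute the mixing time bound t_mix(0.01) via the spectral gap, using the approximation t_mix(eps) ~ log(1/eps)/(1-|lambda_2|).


lambda_2 = |1 - p01 - p10| = |1 - 0.4100 - 0.5600| = 0.0300
t_mix ~ log(1/eps)/(1 - |lambda_2|)
= log(100)/(1 - 0.0300) = 4.6052/0.9700
= 4.7476

4.7476


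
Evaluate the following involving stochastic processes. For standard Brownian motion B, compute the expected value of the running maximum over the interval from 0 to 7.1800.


E(max B(s)) = sqrt(2t/pi)
= sqrt(2*7.1800/pi)
= sqrt(4.5709)
= 2.1380

2.1380


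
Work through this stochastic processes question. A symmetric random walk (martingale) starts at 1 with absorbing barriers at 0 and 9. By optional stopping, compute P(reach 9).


By optional stopping theorem: E(M at tau) = M(0) = 1
P(hit 9)*9 + P(hit 0)*0 = 1
P(hit 9) = (1 - 0)/(9 - 0) = 1/9 = 0.1111

0.1111


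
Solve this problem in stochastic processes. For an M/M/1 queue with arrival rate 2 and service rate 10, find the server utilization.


rho = lambda/mu
= 2/10
= 0.2000

0.2000


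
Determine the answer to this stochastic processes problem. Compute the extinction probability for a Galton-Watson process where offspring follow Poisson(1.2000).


Since mu = 1.2000 > 1, extinction prob q < 1.
Solve s = exp(mu*(s-1)) iteratively.
q = 0.6863

0.6863


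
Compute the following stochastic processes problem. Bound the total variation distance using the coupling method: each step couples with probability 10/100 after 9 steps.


TV distance bound <= (1-delta)^n
= (1 - 0.1000)^9
= 0.9000^9
= 0.3874

0.3874


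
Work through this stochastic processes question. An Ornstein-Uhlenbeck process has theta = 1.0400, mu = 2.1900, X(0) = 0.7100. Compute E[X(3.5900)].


E[X(t)] = mu + (X(0) - mu)*exp(-theta*t)
= 2.1900 + (0.7100 - 2.1900)*exp(-1.0400*3.5900)
= 2.1900 + -1.4800 * 0.0239
= 2.1546

2.1546


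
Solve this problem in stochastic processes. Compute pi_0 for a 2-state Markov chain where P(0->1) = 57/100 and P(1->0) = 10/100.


Stationary distribution: pi_0 = p10/(p01+p10), pi_1 = p01/(p01+p10)
p01 = 0.5700, p10 = 0.1000
pi_0 = 0.1493

0.1493


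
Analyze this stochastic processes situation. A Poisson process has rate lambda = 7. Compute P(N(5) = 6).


P(N(t)=k) = (lambda*t)^k * exp(-lambda*t) / k!
lambda*t = 35
= 35^6 * exp(-35) / 6!
= 1838265625 * 6.3051e-16 / 720
= 1.6098e-09

1.6098e-09


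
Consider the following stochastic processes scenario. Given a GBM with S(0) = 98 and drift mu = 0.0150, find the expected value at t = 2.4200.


E[S(t)] = S(0) * exp(mu * t)
= 98 * exp(0.0150 * 2.4200)
= 98 * 1.0370
= 101.6228

101.6228


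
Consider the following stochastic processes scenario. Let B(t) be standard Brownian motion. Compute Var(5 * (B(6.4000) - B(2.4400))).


Var(alpha*(B(t)-B(s))) = alpha^2 * (t-s)
= 5^2 * (6.4000 - 2.4400)
= 25 * 3.9600
= 99.0000

99.0000


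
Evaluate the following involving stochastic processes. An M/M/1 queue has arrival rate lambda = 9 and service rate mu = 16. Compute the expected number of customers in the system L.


rho = 9/16 = 0.5625
L = rho/(1-rho)
= 0.5625/0.4375
= 1.2857

1.2857


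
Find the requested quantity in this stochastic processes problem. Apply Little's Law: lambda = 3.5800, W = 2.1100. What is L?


Little's Law: L = lambda * W
= 3.5800 * 2.1100
= 7.5538

7.5538


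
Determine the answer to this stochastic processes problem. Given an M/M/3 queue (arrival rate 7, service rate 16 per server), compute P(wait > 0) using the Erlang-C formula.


a = lambda/mu = 0.4375
rho = a/c = 0.1458
Erlang-C formula applied:
C(c,a) = 0.0105

0.0105


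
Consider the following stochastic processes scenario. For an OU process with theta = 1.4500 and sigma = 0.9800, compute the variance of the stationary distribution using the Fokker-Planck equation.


Stationary variance = sigma^2 / (2*theta)
= 0.9800^2 / (2*1.4500)
= 0.9604 / 2.9000
= 0.3312

0.3312


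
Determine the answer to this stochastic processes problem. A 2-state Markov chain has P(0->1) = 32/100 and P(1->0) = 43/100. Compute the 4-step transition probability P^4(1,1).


Computing P^4 by matrix multiplication.
P = [[0.6800, 0.3200], [0.4300, 0.5700]]
After raising P to the power 4:
P^4(1,1) = 0.4289

0.4289


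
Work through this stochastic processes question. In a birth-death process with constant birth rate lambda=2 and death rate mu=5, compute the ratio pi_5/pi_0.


For birth-death process, pi_n/pi_0 = (lambda/mu)^n
= (2/5)^5
= 0.0102

0.0102


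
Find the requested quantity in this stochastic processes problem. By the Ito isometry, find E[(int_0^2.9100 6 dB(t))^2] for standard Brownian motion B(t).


By Ito isometry: E[(int f dB)^2] = int f^2 dt
= 6^2 * 2.9100
= 36 * 2.9100 = 104.7600

104.7600


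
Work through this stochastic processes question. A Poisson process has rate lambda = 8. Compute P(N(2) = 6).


P(N(t)=k) = (lambda*t)^k * exp(-lambda*t) / k!
lambda*t = 16
= 16^6 * exp(-16) / 6!
= 16777216 * 1.1254e-07 / 720
= 0.0026

0.0026


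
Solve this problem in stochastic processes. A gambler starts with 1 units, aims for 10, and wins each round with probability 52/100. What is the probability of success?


Gambler's ruin formula:
r = q/p = 0.4800/0.5200 = 0.9231
P(win) = (1 - r^i)/(1 - r^N)
= (1 - 0.9231^1)/(1 - 0.9231^10)
= 0.1396

0.1396


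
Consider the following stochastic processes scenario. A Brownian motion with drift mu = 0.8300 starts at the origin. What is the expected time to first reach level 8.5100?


Expected first passage time = a/mu
= 8.5100/0.8300
= 10.2530

10.2530


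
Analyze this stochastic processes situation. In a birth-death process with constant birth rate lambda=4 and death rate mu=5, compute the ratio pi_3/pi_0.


For birth-death process, pi_n/pi_0 = (lambda/mu)^n
= (4/5)^3
= 0.5120

0.5120


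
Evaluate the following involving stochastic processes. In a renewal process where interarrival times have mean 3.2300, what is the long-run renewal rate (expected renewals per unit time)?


Long-run renewal rate = 1/E(X)
= 1/3.2300
= 0.3096

0.3096


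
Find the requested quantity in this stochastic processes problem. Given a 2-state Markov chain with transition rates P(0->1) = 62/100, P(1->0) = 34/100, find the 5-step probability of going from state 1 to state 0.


Computing P^5 by matrix multiplication.
P = [[0.3800, 0.6200], [0.3400, 0.6600]]
After raising P to the power 5:
P^5(1,0) = 0.3542

0.3542


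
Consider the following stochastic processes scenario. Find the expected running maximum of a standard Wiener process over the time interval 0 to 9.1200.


E(max B(s)) = sqrt(2t/pi)
= sqrt(2*9.1200/pi)
= sqrt(5.8060)
= 2.4096

2.4096


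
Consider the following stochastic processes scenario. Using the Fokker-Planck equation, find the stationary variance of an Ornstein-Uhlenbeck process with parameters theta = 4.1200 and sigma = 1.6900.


Stationary variance = sigma^2 / (2*theta)
= 1.6900^2 / (2*4.1200)
= 2.8561 / 8.2400
= 0.3466

0.3466


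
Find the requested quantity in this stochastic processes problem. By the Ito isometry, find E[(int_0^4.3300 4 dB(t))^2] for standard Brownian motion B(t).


By Ito isometry: E[(int f dB)^2] = int f^2 dt
= 4^2 * 4.3300
= 16 * 4.3300 = 69.2800

69.2800


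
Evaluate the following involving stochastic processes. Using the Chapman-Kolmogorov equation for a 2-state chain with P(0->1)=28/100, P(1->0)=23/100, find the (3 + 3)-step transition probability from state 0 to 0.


P^6 = P^3 * P^3
Computing via matrix multiplication of the transition matrix.
Entry (0,0) of P^6 = 0.4586

0.4586


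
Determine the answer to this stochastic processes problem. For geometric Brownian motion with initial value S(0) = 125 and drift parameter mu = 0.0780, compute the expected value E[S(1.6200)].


E[S(t)] = S(0) * exp(mu * t)
= 125 * exp(0.0780 * 1.6200)
= 125 * 1.1347
= 141.8363

141.8363


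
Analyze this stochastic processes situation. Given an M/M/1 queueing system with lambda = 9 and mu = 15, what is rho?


rho = lambda/mu
= 9/15
= 0.6000

0.6000


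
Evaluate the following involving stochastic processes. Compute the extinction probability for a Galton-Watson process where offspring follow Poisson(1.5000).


Since mu = 1.5000 > 1, extinction prob q < 1.
Solve s = exp(mu*(s-1)) iteratively.
q = 0.4172

0.4172


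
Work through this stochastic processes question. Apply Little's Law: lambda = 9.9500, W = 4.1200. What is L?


Little's Law: L = lambda * W
= 9.9500 * 4.1200
= 40.9940

40.9940


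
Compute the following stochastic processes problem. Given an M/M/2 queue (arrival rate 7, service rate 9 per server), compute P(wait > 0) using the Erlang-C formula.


a = lambda/mu = 0.7778
rho = a/c = 0.3889
Erlang-C formula applied:
C(c,a) = 0.2178

0.2178


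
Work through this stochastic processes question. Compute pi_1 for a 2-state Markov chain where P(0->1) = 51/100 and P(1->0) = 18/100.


Stationary distribution: pi_0 = p10/(p01+p10), pi_1 = p01/(p01+p10)
p01 = 0.5100, p10 = 0.1800
pi_1 = 0.7391

0.7391


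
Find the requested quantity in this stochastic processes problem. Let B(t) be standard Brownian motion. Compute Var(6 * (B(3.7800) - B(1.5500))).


Var(alpha*(B(t)-B(s))) = alpha^2 * (t-s)
= 6^2 * (3.7800 - 1.5500)
= 36 * 2.2300
= 80.2800

80.2800


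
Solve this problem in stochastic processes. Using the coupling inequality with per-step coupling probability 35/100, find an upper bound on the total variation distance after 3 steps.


TV distance bound <= (1-delta)^n
= (1 - 0.3500)^3
= 0.6500^3
= 0.2746

0.2746


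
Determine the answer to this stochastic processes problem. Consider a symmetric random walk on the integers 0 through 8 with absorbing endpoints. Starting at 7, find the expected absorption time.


For symmetric RW on 0,...,N with absorbing barriers, E(i) = i*(N-i)
E(7) = 7 * 1 = 7

7


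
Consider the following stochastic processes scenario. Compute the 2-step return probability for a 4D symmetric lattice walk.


P(return in 2 steps) = P(reverse first step) = 1/(2d)
= 1/8
= 0.1250

0.1250


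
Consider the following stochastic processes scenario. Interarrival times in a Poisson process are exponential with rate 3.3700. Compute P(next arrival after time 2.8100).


P(X > t) = exp(-lambda * t)
= exp(-3.3700 * 2.8100)
= exp(-9.4697) = 7.7155e-05

7.7155e-05


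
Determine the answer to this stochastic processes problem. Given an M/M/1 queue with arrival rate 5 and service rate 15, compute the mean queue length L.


rho = 5/15 = 0.3333
L = rho/(1-rho)
= 0.3333/0.6667
= 0.5000

0.5000


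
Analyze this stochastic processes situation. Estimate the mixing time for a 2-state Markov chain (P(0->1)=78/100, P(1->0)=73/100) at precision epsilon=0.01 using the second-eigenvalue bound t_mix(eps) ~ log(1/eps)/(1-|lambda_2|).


lambda_2 = |1 - p01 - p10| = |1 - 0.7800 - 0.7300| = 0.5100
t_mix ~ log(1/eps)/(1 - |lambda_2|)
= log(100)/(1 - 0.5100) = 4.6052/0.4900
= 9.3983

9.3983


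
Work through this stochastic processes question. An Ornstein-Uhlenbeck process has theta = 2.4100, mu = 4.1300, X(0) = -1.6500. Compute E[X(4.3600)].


E[X(t)] = mu + (X(0) - mu)*exp(-theta*t)
= 4.1300 + (-1.6500 - 4.1300)*exp(-2.4100*4.3600)
= 4.1300 + -5.7800 * 2.7328e-05
= 4.1298

4.1298


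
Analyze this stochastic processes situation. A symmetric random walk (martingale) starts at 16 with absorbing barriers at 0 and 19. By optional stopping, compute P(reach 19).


By optional stopping theorem: E(M at tau) = M(0) = 16
P(hit 19)*19 + P(hit 0)*0 = 16
P(hit 19) = (16 - 0)/(19 - 0) = 16/19 = 0.8421

0.8421


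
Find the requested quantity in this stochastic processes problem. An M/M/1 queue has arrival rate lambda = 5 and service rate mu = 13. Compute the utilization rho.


rho = lambda/mu
= 5/13
= 0.3846

0.3846


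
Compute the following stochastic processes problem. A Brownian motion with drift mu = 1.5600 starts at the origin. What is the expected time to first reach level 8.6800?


Expected first passage time = a/mu
= 8.6800/1.5600
= 5.5641

5.5641


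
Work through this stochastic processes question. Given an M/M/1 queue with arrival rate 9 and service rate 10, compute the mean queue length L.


rho = 9/10 = 0.9000
L = rho/(1-rho)
= 0.9000/0.1000
= 9.0000

9.0000


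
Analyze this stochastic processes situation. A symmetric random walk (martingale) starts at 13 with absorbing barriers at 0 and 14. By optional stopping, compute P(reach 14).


By optional stopping theorem: E(M at tau) = M(0) = 13
P(hit 14)*14 + P(hit 0)*0 = 13
P(hit 14) = (13 - 0)/(14 - 0) = 13/14 = 0.9286

0.9286


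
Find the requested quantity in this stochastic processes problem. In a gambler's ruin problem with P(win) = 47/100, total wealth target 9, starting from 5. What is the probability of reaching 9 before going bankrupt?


Gambler's ruin formula:
r = q/p = 0.5300/0.4700 = 1.1277
P(win) = (1 - r^i)/(1 - r^N)
= (1 - 1.1277^5)/(1 - 1.1277^9)
= 0.4226

0.4226


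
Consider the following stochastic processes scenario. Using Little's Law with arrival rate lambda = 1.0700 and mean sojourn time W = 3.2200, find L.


Little's Law: L = lambda * W
= 1.0700 * 3.2200
= 3.4454

3.4454


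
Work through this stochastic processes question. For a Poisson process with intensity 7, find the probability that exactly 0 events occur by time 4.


P(N(t)=k) = (lambda*t)^k * exp(-lambda*t) / k!
lambda*t = 28
= 28^0 * exp(-28) / 0!
= 1 * 6.9144e-13 / 1
= 6.9144e-13

6.9144e-13


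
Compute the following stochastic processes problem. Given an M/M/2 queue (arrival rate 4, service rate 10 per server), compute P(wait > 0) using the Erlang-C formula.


a = lambda/mu = 0.4000
rho = a/c = 0.2000
Erlang-C formula applied:
C(c,a) = 0.0667

0.0667


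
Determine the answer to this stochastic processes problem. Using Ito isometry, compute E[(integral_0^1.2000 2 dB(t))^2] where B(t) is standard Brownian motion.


By Ito isometry: E[(int f dB)^2] = int f^2 dt
= 2^2 * 1.2000
= 4 * 1.2000 = 4.8000

4.8000


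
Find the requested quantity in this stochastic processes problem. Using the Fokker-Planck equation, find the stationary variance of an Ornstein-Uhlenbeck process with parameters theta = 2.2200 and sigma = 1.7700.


Stationary variance = sigma^2 / (2*theta)
= 1.7700^2 / (2*2.2200)
= 3.1329 / 4.4400
= 0.7056

0.7056


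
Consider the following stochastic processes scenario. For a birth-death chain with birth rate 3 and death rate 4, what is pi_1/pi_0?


For birth-death process, pi_n/pi_0 = (lambda/mu)^n
= (3/4)^1
= 0.7500

0.7500


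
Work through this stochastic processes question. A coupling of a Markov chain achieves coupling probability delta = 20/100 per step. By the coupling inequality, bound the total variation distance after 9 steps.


TV distance bound <= (1-delta)^n
= (1 - 0.2000)^9
= 0.8000^9
= 0.1342

0.1342


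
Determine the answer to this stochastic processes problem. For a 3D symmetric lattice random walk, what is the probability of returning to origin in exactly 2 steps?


P(return in 2 steps) = P(reverse first step) = 1/(2d)
= 1/6
= 0.1667

0.1667


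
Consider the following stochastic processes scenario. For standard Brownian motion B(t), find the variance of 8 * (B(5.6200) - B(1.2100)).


Var(alpha*(B(t)-B(s))) = alpha^2 * (t-s)
= 8^2 * (5.6200 - 1.2100)
= 64 * 4.4100
= 282.2400

282.2400


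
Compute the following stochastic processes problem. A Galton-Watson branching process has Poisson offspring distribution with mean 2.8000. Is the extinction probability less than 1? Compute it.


Since mu = 2.8000 > 1, extinction prob q < 1.
Solve s = exp(mu*(s-1)) iteratively.
q = 0.0750

0.0750


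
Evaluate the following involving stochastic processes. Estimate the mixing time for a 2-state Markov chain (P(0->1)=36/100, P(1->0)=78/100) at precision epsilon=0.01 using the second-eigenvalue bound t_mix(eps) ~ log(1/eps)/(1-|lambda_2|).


lambda_2 = |1 - p01 - p10| = |1 - 0.3600 - 0.7800| = 0.1400
t_mix ~ log(1/eps)/(1 - |lambda_2|)
= log(100)/(1 - 0.1400) = 4.6052/0.8600
= 5.3548

5.3548


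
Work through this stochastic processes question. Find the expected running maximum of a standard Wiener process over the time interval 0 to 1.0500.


E(max B(s)) = sqrt(2t/pi)
= sqrt(2*1.0500/pi)
= sqrt(0.6685)
= 0.8176

0.8176


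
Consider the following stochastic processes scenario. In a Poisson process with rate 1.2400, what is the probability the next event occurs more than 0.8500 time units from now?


P(X > t) = exp(-lambda * t)
= exp(-1.2400 * 0.8500)
= exp(-1.0540) = 0.3485

0.3485


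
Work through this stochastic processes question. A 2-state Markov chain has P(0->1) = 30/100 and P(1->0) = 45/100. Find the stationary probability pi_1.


Stationary distribution: pi_0 = p10/(p01+p10), pi_1 = p01/(p01+p10)
p01 = 0.3000, p10 = 0.4500
pi_1 = 0.4000

0.4000


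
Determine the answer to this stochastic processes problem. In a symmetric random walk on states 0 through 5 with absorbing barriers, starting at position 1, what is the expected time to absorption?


For symmetric RW on 0,...,N with absorbing barriers, E(i) = i*(N-i)
E(1) = 1 * 4 = 4

4


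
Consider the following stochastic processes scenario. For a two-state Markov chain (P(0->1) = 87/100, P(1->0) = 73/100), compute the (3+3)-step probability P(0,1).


P^6 = P^3 * P^3
Computing via matrix multiplication of the transition matrix.
Entry (0,1) of P^6 = 0.5184

0.5184


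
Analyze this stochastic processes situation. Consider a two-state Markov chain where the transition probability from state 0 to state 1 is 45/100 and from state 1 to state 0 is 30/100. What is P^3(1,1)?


Computing P^3 by matrix multiplication.
P = [[0.5500, 0.4500], [0.3000, 0.7000]]
After raising P to the power 3:
P^3(1,1) = 0.6062

0.6062


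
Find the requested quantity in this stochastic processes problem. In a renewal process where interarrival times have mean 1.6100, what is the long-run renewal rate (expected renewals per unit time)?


Long-run renewal rate = 1/E(X)
= 1/1.6100
= 0.6211

0.6211


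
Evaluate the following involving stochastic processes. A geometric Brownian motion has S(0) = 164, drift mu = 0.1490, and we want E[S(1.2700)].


E[S(t)] = S(0) * exp(mu * t)
= 164 * exp(0.1490 * 1.2700)
= 164 * 1.2083
= 198.1643

198.1643


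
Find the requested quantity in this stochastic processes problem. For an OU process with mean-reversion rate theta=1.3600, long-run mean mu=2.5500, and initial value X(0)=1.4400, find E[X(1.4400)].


E[X(t)] = mu + (X(0) - mu)*exp(-theta*t)
= 2.5500 + (1.4400 - 2.5500)*exp(-1.3600*1.4400)
= 2.5500 + -1.1100 * 0.1411
= 2.3934

2.3934


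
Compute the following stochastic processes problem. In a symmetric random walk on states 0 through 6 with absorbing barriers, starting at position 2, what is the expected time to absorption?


For symmetric RW on 0,...,N with absorbing barriers, E(i) = i*(N-i)
E(2) = 2 * 4 = 8

8


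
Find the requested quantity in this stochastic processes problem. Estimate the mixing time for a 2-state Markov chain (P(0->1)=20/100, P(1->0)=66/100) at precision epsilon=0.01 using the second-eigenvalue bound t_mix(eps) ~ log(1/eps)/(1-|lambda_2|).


lambda_2 = |1 - p01 - p10| = |1 - 0.2000 - 0.6600| = 0.1400
t_mix ~ log(1/eps)/(1 - |lambda_2|)
= log(100)/(1 - 0.1400) = 4.6052/0.8600
= 5.3548

5.3548


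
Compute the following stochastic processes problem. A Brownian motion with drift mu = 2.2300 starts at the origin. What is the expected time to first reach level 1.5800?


Expected first passage time = a/mu
= 1.5800/2.2300
= 0.7085

0.7085


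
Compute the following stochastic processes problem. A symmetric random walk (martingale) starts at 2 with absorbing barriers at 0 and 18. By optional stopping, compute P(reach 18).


By optional stopping theorem: E(M at tau) = M(0) = 2
P(hit 18)*18 + P(hit 0)*0 = 2
P(hit 18) = (2 - 0)/(18 - 0) = 1/9 = 0.1111

0.1111


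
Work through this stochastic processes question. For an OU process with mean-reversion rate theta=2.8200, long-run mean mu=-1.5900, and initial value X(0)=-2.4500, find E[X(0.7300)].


E[X(t)] = mu + (X(0) - mu)*exp(-theta*t)
= -1.5900 + (-2.4500 - -1.5900)*exp(-2.8200*0.7300)
= -1.5900 + -0.8600 * 0.1276
= -1.6998

-1.6998


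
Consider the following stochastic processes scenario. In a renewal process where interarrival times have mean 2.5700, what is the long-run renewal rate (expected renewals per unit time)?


Long-run renewal rate = 1/E(X)
= 1/2.5700
= 0.3891

0.3891


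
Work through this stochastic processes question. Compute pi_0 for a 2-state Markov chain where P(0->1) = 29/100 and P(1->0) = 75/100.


Stationary distribution: pi_0 = p10/(p01+p10), pi_1 = p01/(p01+p10)
p01 = 0.2900, p10 = 0.7500
pi_0 = 0.7212

0.7212


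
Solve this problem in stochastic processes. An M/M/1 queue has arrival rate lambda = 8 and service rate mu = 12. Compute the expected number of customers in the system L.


rho = 8/12 = 0.6667
L = rho/(1-rho)
= 0.6667/0.3333
= 2.0000

2.0000


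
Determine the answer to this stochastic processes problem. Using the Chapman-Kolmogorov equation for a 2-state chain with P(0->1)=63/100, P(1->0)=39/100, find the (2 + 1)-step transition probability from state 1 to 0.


P^3 = P^2 * P^1
Computing via matrix multiplication of the transition matrix.
Entry (1,0) of P^3 = 0.3824

0.3824


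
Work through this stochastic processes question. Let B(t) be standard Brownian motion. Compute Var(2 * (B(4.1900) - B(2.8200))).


Var(alpha*(B(t)-B(s))) = alpha^2 * (t-s)
= 2^2 * (4.1900 - 2.8200)
= 4 * 1.3700
= 5.4800

5.4800


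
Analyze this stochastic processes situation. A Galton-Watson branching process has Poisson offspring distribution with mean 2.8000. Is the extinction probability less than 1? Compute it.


Since mu = 2.8000 > 1, extinction prob q < 1.
Solve s = exp(mu*(s-1)) iteratively.
q = 0.0750

0.0750


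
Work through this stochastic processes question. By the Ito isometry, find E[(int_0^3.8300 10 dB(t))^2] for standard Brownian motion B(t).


By Ito isometry: E[(int f dB)^2] = int f^2 dt
= 10^2 * 3.8300
= 100 * 3.8300 = 383.0000

383.0000


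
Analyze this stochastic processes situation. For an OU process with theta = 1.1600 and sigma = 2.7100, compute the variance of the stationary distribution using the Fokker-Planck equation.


Stationary variance = sigma^2 / (2*theta)
= 2.7100^2 / (2*1.1600)
= 7.3441 / 2.3200
= 3.1656

3.1656


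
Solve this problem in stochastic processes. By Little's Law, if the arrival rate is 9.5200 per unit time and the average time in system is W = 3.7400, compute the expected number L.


Little's Law: L = lambda * W
= 9.5200 * 3.7400
= 35.6048

35.6048


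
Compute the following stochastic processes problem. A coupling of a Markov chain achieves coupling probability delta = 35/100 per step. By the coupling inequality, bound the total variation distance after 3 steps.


TV distance bound <= (1-delta)^n
= (1 - 0.3500)^3
= 0.6500^3
= 0.2746

0.2746


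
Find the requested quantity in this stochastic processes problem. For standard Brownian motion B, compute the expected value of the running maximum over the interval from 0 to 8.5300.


E(max B(s)) = sqrt(2t/pi)
= sqrt(2*8.5300/pi)
= sqrt(5.4304)
= 2.3303

2.3303


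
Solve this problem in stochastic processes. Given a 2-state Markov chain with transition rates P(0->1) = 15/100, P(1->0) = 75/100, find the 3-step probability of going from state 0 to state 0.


Computing P^3 by matrix multiplication.
P = [[0.8500, 0.1500], [0.7500, 0.2500]]
After raising P to the power 3:
P^3(0,0) = 0.8335

0.8335


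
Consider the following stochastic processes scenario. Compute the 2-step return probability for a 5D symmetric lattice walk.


P(return in 2 steps) = P(reverse first step) = 1/(2d)
= 1/10
= 0.1000

0.1000


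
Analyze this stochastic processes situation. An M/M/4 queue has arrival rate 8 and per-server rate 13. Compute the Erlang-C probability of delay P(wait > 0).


a = lambda/mu = 0.6154
rho = a/c = 0.1538
Erlang-C formula applied:
C(c,a) = 0.0038

0.0038


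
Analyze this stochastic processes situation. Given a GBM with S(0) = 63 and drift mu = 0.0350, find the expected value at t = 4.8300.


E[S(t)] = S(0) * exp(mu * t)
= 63 * exp(0.0350 * 4.8300)
= 63 * 1.1842
= 74.6033

74.6033


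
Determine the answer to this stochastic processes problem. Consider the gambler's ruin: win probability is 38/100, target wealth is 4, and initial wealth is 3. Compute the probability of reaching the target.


Gambler's ruin formula:
r = q/p = 0.6200/0.3800 = 1.6316
P(win) = (1 - r^i)/(1 - r^N)
= (1 - 1.6316^3)/(1 - 1.6316^4)
= 0.5493

0.5493


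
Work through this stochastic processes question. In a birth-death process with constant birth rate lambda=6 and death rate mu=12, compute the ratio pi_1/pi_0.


For birth-death process, pi_n/pi_0 = (lambda/mu)^n
= (6/12)^1
= 0.5000

0.5000


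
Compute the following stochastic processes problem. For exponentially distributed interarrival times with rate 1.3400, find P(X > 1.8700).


P(X > t) = exp(-lambda * t)
= exp(-1.3400 * 1.8700)
= exp(-2.5058) = 0.0816

0.0816


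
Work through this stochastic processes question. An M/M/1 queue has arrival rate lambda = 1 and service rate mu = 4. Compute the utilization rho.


rho = lambda/mu
= 1/4
= 0.2500

0.2500


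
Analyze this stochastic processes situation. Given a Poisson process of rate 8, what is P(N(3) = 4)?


P(N(t)=k) = (lambda*t)^k * exp(-lambda*t) / k!
lambda*t = 24
= 24^4 * exp(-24) / 4!
= 331776 * 3.7751e-11 / 24
= 5.2187e-07

5.2187e-07


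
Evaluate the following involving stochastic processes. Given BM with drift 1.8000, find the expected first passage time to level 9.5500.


Expected first passage time = a/mu
= 9.5500/1.8000
= 5.3056

5.3056


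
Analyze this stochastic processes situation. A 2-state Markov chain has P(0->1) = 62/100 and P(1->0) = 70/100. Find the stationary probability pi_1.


Stationary distribution: pi_0 = p10/(p01+p10), pi_1 = p01/(p01+p10)
p01 = 0.6200, p10 = 0.7000
pi_1 = 0.4697

0.4697


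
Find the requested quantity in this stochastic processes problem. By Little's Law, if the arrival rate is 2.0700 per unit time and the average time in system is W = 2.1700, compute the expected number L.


Little's Law: L = lambda * W
= 2.0700 * 2.1700
= 4.4919

4.4919


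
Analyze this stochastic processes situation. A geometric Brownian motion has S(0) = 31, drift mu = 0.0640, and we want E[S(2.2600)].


E[S(t)] = S(0) * exp(mu * t)
= 31 * exp(0.0640 * 2.2600)
= 31 * 1.1556
= 35.8243

35.8243


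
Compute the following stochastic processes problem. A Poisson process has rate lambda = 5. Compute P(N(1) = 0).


P(N(t)=k) = (lambda*t)^k * exp(-lambda*t) / k!
lambda*t = 5
= 5^0 * exp(-5) / 0!
= 1 * 0.0067 / 1
= 0.0067

0.0067


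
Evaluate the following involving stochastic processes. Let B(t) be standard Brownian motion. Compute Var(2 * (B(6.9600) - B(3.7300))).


Var(alpha*(B(t)-B(s))) = alpha^2 * (t-s)
= 2^2 * (6.9600 - 3.7300)
= 4 * 3.2300
= 12.9200

12.9200


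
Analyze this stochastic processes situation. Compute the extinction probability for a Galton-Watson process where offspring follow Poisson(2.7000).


Since mu = 2.7000 > 1, extinction prob q < 1.
Solve s = exp(mu*(s-1)) iteratively.
q = 0.0844

0.0844


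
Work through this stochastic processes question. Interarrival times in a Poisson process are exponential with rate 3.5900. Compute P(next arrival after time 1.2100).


P(X > t) = exp(-lambda * t)
= exp(-3.5900 * 1.2100)
= exp(-4.3439) = 0.0130

0.0130


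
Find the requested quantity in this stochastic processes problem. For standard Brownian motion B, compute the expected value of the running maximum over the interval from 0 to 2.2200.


E(max B(s)) = sqrt(2t/pi)
= sqrt(2*2.2200/pi)
= sqrt(1.4133)
= 1.1888

1.1888


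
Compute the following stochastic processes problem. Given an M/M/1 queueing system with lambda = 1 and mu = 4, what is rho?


rho = lambda/mu
= 1/4
= 0.2500

0.2500


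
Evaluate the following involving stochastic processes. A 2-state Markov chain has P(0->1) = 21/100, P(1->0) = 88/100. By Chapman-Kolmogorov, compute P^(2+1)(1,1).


P^3 = P^2 * P^1
Computing via matrix multiplication of the transition matrix.
Entry (1,1) of P^3 = 0.1921

0.1921


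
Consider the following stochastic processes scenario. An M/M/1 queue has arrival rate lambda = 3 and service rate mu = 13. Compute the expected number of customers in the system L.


rho = 3/13 = 0.2308
L = rho/(1-rho)
= 0.2308/0.7692
= 0.3000

0.3000


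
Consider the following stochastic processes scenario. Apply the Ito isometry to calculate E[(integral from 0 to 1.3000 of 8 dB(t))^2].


By Ito isometry: E[(int f dB)^2] = int f^2 dt
= 8^2 * 1.3000
= 64 * 1.3000 = 83.2000

83.2000


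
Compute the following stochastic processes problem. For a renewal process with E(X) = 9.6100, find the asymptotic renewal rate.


Long-run renewal rate = 1/E(X)
= 1/9.6100
= 0.1041

0.1041


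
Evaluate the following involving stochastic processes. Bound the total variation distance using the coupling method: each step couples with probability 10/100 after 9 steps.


TV distance bound <= (1-delta)^n
= (1 - 0.1000)^9
= 0.9000^9
= 0.3874

0.3874


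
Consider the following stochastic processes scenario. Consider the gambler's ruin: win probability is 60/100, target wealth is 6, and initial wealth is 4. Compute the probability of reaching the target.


Gambler's ruin formula:
r = q/p = 0.4000/0.6000 = 0.6667
P(win) = (1 - r^i)/(1 - r^N)
= (1 - 0.6667^4)/(1 - 0.6667^6)
= 0.8797

0.8797


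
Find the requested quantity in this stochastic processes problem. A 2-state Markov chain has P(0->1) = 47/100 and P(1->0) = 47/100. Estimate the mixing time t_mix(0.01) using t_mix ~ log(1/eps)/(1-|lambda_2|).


lambda_2 = |1 - p01 - p10| = |1 - 0.4700 - 0.4700| = 0.0600
t_mix ~ log(1/eps)/(1 - |lambda_2|)
= log(100)/(1 - 0.0600) = 4.6052/0.9400
= 4.8991

4.8991


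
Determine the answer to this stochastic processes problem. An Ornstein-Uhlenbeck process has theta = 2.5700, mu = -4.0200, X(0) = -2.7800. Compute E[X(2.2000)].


E[X(t)] = mu + (X(0) - mu)*exp(-theta*t)
= -4.0200 + (-2.7800 - -4.0200)*exp(-2.5700*2.2000)
= -4.0200 + 1.2400 * 0.0035
= -4.0157

-4.0157


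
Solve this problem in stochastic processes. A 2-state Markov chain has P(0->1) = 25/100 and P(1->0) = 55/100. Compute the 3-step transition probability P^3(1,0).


Computing P^3 by matrix multiplication.
P = [[0.7500, 0.2500], [0.5500, 0.4500]]
After raising P to the power 3:
P^3(1,0) = 0.6820

0.6820


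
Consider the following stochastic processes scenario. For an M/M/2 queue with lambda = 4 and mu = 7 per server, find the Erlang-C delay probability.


a = lambda/mu = 0.5714
rho = a/c = 0.2857
Erlang-C formula applied:
C(c,a) = 0.1270

0.1270


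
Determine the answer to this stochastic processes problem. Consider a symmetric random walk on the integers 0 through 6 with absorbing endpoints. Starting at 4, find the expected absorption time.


For symmetric RW on 0,...,N with absorbing barriers, E(i) = i*(N-i)
E(4) = 4 * 2 = 8

8


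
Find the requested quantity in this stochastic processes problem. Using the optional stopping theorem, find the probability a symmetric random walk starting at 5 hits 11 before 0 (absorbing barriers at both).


By optional stopping theorem: E(M at tau) = M(0) = 5
P(hit 11)*11 + P(hit 0)*0 = 5
P(hit 11) = (5 - 0)/(11 - 0) = 5/11 = 0.4545

0.4545


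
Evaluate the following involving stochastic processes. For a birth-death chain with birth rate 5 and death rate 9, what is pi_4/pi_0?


For birth-death process, pi_n/pi_0 = (lambda/mu)^n
= (5/9)^4
= 0.0953

0.0953


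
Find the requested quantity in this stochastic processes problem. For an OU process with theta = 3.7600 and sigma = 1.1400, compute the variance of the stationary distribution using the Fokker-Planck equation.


Stationary variance = sigma^2 / (2*theta)
= 1.1400^2 / (2*3.7600)
= 1.2996 / 7.5200
= 0.1728

0.1728


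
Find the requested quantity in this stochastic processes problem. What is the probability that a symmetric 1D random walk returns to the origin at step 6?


P(S(6) = 0) = C(6,3) / 4^3
= 20 / 64
= 0.3125

0.3125


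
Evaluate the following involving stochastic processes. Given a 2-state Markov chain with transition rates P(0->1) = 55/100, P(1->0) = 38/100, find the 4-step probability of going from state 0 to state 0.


Computing P^4 by matrix multiplication.
P = [[0.4500, 0.5500], [0.3800, 0.6200]]
After raising P to the power 4:
P^4(0,0) = 0.4086

0.4086


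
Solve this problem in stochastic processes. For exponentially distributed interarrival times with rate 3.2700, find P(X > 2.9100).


P(X > t) = exp(-lambda * t)
= exp(-3.2700 * 2.9100)
= exp(-9.5157) = 7.3686e-05

7.3686e-05


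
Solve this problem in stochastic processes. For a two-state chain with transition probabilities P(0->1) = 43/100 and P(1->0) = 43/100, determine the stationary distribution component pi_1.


Stationary distribution: pi_0 = p10/(p01+p10), pi_1 = p01/(p01+p10)
p01 = 0.4300, p10 = 0.4300
pi_1 = 0.5000

0.5000


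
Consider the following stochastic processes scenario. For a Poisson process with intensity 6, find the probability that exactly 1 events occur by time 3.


P(N(t)=k) = (lambda*t)^k * exp(-lambda*t) / k!
lambda*t = 18
= 18^1 * exp(-18) / 1!
= 18 * 1.5230e-08 / 1
= 2.7414e-07

2.7414e-07


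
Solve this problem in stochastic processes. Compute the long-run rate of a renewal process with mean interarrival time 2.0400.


Long-run renewal rate = 1/E(X)
= 1/2.0400
= 0.4902

0.4902


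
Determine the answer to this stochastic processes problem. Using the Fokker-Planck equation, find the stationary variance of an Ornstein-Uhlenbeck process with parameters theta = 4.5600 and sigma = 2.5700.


Stationary variance = sigma^2 / (2*theta)
= 2.5700^2 / (2*4.5600)
= 6.6049 / 9.1200
= 0.7242

0.7242


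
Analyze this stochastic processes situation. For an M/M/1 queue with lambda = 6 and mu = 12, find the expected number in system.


rho = 6/12 = 0.5000
L = rho/(1-rho)
= 0.5000/0.5000
= 1.0000

1.0000


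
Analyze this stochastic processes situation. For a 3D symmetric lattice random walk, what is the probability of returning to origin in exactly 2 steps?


P(return in 2 steps) = P(reverse first step) = 1/(2d)
= 1/6
= 0.1667

0.1667


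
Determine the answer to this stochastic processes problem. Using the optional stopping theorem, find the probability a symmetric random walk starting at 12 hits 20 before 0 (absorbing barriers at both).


By optional stopping theorem: E(M at tau) = M(0) = 12
P(hit 20)*20 + P(hit 0)*0 = 12
P(hit 20) = (12 - 0)/(20 - 0) = 3/5 = 0.6000

0.6000


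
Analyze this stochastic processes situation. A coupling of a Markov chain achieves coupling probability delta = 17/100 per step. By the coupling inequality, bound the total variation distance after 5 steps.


TV distance bound <= (1-delta)^n
= (1 - 0.1700)^5
= 0.8300^5
= 0.3939

0.3939


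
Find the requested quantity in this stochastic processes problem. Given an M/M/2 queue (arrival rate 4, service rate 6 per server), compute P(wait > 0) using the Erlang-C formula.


a = lambda/mu = 0.6667
rho = a/c = 0.3333
Erlang-C formula applied:
C(c,a) = 0.1667

0.1667


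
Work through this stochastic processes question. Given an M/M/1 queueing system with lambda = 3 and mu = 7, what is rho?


rho = lambda/mu
= 3/7
= 0.4286

0.4286


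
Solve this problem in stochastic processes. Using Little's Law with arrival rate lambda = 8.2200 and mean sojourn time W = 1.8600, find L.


Little's Law: L = lambda * W
= 8.2200 * 1.8600
= 15.2892

15.2892


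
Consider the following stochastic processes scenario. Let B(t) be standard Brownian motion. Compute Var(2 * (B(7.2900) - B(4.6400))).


Var(alpha*(B(t)-B(s))) = alpha^2 * (t-s)
= 2^2 * (7.2900 - 4.6400)
= 4 * 2.6500
= 10.6000

10.6000


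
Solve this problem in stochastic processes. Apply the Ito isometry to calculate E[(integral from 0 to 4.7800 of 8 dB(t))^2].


By Ito isometry: E[(int f dB)^2] = int f^2 dt
= 8^2 * 4.7800
= 64 * 4.7800 = 305.9200

305.9200


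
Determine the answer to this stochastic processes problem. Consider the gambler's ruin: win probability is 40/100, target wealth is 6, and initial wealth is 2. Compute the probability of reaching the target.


Gambler's ruin formula:
r = q/p = 0.6000/0.4000 = 1.5000
P(win) = (1 - r^i)/(1 - r^N)
= (1 - 1.5000^2)/(1 - 1.5000^6)
= 0.1203

0.1203


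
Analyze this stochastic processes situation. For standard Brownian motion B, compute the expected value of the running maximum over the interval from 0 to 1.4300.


E(max B(s)) = sqrt(2t/pi)
= sqrt(2*1.4300/pi)
= sqrt(0.9104)
= 0.9541

0.9541


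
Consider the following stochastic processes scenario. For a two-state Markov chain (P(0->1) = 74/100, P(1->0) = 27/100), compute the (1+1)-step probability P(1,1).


P^2 = P^1 * P^1
Computing via matrix multiplication of the transition matrix.
Entry (1,1) of P^2 = 0.7327

0.7327


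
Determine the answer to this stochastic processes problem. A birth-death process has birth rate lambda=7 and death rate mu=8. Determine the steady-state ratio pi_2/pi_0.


For birth-death process, pi_n/pi_0 = (lambda/mu)^n
= (7/8)^2
= 0.7656

0.7656


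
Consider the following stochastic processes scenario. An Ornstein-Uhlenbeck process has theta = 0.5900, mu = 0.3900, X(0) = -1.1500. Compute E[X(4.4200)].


E[X(t)] = mu + (X(0) - mu)*exp(-theta*t)
= 0.3900 + (-1.1500 - 0.3900)*exp(-0.5900*4.4200)
= 0.3900 + -1.5400 * 0.0737
= 0.2765

0.2765


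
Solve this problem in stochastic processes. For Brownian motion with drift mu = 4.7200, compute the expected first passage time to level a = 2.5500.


Expected first passage time = a/mu
= 2.5500/4.7200
= 0.5403

0.5403


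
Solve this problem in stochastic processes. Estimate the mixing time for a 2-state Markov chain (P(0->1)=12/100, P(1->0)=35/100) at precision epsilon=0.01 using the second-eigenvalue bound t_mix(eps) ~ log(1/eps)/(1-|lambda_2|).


lambda_2 = |1 - p01 - p10| = |1 - 0.1200 - 0.3500| = 0.5300
t_mix ~ log(1/eps)/(1 - |lambda_2|)
= log(100)/(1 - 0.5300) = 4.6052/0.4700
= 9.7982

9.7982
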